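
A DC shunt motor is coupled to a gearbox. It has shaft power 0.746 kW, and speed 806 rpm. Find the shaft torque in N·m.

ω = 2π × 806/60 = 84.4 rad/s
τ = P/ω = 746/84.4 = 8.84 N·m

8.84 N·m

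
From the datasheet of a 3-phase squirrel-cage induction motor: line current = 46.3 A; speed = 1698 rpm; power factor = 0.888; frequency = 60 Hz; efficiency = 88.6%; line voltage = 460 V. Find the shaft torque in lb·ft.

P_in = √3·V·I·cosφ = 1.732 × 460 × 46.3 × 0.888 = 32757 W
P_out = η·P_in = 0.886 × 32757 = 29023 W
n = 1698 rpm
ω = 2π×1698/60 = 177.8 rad/s
τ = P_out/ω = 29023/177.8 = 163.2 N·m
In lb·ft: 163.2/1.356 = 120 lb·ft

120 lb·ft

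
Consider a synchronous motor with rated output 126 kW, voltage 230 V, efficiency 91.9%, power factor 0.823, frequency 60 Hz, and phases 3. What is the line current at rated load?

P_out = 126 kW = 126000 W
P_in = P_out / η = 126000 / 0.919 = 137106 W
I_L = P_in / (√3·V_L·cosφ) = 137106 / (1.732 × 230 × 0.823) = 418 A

418 A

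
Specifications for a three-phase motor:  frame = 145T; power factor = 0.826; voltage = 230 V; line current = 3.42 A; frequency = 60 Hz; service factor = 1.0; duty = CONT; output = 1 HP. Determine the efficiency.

66.3 %

P_out = 1 × 746 = 746 W
P_in = √3·V_L·I_L·cosφ = 1.732 × 230 × 3.42 × 0.826 = 1125 W
η = P_out / P_in = 746 / 1125 = 0.663 = 66.3%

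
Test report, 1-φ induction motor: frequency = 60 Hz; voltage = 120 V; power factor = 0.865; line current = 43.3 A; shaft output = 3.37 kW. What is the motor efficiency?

P_out = 3.37 kW = 3370 W
P_in = V·I·cosφ = 120 × 43.3 × 0.865 = 4495 W
η = P_out / P_in = 3370 / 4495 = 0.750 = 75.0%

75.0 %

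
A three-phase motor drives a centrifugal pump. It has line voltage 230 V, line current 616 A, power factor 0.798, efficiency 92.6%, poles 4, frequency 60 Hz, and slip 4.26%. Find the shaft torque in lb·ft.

741 lb·ft

P_in = √3·V·I·cosφ = 1.732 × 230 × 616 × 0.798 = 195821 W
P_out = η·P_in = 0.926 × 195821 = 181330 W
n_s = 120×60/4 = 1800 rpm; n = 1800×(1−0.0426) = 1723 rpm
ω = 2π×1723/60 = 180.4 rad/s
τ = P_out/ω = 181330/180.4 = 1005 N·m
In lb·ft: 1005/1.356 = 741 lb·ft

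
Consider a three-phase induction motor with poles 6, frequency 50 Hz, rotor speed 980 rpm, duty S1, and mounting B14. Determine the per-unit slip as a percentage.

n_s = 120f/p = 120×50/6 = 1000 rpm
s = (n_s − n)/n_s = (1000 − 980)/1000 = 0.0200

2.00 %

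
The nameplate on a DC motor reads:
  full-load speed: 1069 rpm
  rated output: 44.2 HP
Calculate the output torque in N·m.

295 N·m

P_out = 44.2 × 746 = 32973 W
ω = 2π × 1069/60 = 111.9 rad/s
τ = P_out/ω = 32973/111.9 = 295 N·m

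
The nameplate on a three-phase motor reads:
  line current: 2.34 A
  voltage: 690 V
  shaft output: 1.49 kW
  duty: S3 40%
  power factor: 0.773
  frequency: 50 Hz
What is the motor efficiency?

P_out = 1.49 kW = 1490 W
P_in = √3·V_L·I_L·cosφ = 1.732 × 690 × 2.34 × 0.773 = 2162 W
η = P_out / P_in = 1490 / 2162 = 0.689 = 68.9%

68.9 %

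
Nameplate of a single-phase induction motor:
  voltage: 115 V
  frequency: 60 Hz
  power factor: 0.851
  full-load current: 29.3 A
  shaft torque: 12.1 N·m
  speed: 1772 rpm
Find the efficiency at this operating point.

78.3 %

ω = 2π × 1772/60 = 185.6 rad/s; P_out = τω = 12.1 × 185.6 = 2246 W
P_in = V·I·cosφ = 115 × 29.3 × 0.851 = 2867 W
η = P_out / P_in = 2246 / 2867 = 0.783 = 78.3%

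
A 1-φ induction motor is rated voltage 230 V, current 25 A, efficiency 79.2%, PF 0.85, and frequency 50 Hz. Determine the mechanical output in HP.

5.19 HP

P_in = V·I·cosφ = 230 × 25 × 0.85 = 4888 W
P_out = η·P_in = 0.792 × 4888 = 3871 W
= 3871/746 = 5.19 HP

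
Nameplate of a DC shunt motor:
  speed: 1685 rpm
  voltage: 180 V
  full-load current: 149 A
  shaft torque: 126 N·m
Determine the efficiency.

82.9 %

ω = 2π × 1685/60 = 176.5 rad/s; P_out = τω = 126 × 176.5 = 22239 W
P_in = V·I = 180 × 149 = 26820 W
η = P_out / P_in = 22239 / 26820 = 0.829 = 82.9%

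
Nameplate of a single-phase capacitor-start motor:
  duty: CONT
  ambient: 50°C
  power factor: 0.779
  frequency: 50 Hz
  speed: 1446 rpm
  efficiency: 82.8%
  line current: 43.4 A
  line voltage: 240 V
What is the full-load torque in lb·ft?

32.7 lb·ft

P_in = V·I·cosφ = 240 × 43.4 × 0.779 = 8114 W
P_out = η·P_in = 0.828 × 8114 = 6718 W
n = 1446 rpm
ω = 2π×1446/60 = 151.4 rad/s
τ = P_out/ω = 6718/151.4 = 44.37 N·m
In lb·ft: 44.37/1.356 = 32.7 lb·ft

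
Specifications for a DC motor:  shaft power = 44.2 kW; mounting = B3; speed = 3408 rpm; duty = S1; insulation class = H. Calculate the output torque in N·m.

124 N·m

ω = 2π × 3408/60 = 356.9 rad/s
τ = P/ω = 44200/356.9 = 124 N·m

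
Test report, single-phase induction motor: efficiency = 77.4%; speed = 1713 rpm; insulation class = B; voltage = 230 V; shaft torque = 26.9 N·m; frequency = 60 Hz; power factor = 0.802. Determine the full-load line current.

33.8 A

ω = 2π×1713/60 = 179.4 rad/s; P_out = τω = 26.9 × 179.4 = 4826 W
P_in = P_out / η = 4826 / 0.774 = 6235 W
I = P_in / (V·cosφ) = 6235 / (230 × 0.802) = 33.8 A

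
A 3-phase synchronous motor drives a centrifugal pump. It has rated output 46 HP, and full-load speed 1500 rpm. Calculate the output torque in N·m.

P_out = 46 × 746 = 34316 W
ω = 2π × 1500/60 = 157.1 rad/s
τ = P_out/ω = 34316/157.1 = 218 N·m

218 N·m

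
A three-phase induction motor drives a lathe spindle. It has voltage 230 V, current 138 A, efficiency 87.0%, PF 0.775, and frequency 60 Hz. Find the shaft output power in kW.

37.1 kW

P_in = √3·V·I·cosφ = 1.732 × 230 × 138 × 0.775 = 42605 W
P_out = η·P_in = 0.87 × 42605 = 37066 W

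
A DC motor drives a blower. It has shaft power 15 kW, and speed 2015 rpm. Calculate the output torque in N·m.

ω = 2π × 2015/60 = 211 rad/s
τ = P/ω = 15000/211 = 71.1 N·m

71.1 N·m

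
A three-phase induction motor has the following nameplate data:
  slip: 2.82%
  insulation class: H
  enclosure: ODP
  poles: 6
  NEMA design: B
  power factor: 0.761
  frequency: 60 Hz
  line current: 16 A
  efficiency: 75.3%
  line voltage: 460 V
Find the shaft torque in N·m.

59.8 N·m

P_in = √3·V·I·cosφ = 1.732 × 460 × 16 × 0.761 = 9701 W
P_out = η·P_in = 0.753 × 9701 = 7305 W
n_s = 120×60/6 = 1200 rpm; n = 1200×(1−0.0282) = 1166 rpm
ω = 2π×1166/60 = 122.1 rad/s
τ = P_out/ω = 7305/122.1 = 59.8 N·m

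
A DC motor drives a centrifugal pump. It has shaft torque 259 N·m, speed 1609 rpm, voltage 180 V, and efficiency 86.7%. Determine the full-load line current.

280 A

ω = 2π×1609/60 = 168.5 rad/s; P_out = τω = 259 × 168.5 = 43642 W
P_in = P_out / η = 43642 / 0.867 = 50337 W
I = P_in / V = 50337 / 180 = 280 A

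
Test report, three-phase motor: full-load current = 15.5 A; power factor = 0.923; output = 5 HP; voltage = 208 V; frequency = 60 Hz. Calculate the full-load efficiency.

P_out = 5 × 746 = 3730 W
P_in = √3·V_L·I_L·cosφ = 1.732 × 208 × 15.5 × 0.923 = 5154 W
η = P_out / P_in = 3730 / 5154 = 0.724 = 72.4%

72.4 %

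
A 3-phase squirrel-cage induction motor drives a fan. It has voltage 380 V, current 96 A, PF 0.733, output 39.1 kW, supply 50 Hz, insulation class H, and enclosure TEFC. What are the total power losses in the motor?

P_in = √3·V·I·cosφ = 1.732×380×96×0.733 = 46313 W
P_out = 39100 W
Losses = P_in − P_out = 46313 − 39100 = 7213 W

7210 W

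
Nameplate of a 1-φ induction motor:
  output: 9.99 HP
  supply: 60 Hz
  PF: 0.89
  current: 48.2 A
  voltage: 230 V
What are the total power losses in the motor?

P_in = V·I·cosφ = 230×48.2×0.89 = 9867 W
P_out = 9.99×746 = 7453 W
Losses = P_in − P_out = 9867 − 7453 = 2414 W

2410 W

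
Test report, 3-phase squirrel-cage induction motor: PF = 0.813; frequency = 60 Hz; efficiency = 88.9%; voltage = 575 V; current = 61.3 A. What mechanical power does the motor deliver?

44.1 kW

P_in = √3·V·I·cosφ = 1.732 × 575 × 61.3 × 0.813 = 49633 W
P_out = η·P_in = 0.889 × 49633 = 44124 W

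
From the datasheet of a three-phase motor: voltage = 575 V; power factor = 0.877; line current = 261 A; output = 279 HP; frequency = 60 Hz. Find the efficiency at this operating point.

91.3 %

P_out = 279 × 746 = 208134 W
P_in = √3·V_L·I_L·cosφ = 1.732 × 575 × 261 × 0.877 = 227959 W
η = P_out / P_in = 208134 / 227959 = 0.913 = 91.3%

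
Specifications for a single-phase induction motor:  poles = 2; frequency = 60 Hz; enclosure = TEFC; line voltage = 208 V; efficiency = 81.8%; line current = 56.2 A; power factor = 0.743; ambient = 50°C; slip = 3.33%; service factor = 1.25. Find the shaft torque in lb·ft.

P_in = V·I·cosφ = 208 × 56.2 × 0.743 = 8685 W
P_out = η·P_in = 0.818 × 8685 = 7104 W
n_s = 120×60/2 = 3600 rpm; n = 3600×(1−0.0333) = 3480 rpm
ω = 2π×3480/60 = 364.4 rad/s
τ = P_out/ω = 7104/364.4 = 19.5 N·m
In lb·ft: 19.5/1.356 = 14.4 lb·ft

14.4 lb·ft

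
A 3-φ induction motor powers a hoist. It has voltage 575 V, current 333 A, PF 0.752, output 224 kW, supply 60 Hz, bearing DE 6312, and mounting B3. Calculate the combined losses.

25400 W

P_in = √3·V·I·cosφ = 1.732×575×333×0.752 = 249389 W
P_out = 224000 W
Losses = P_in − P_out = 249389 − 224000 = 25389 W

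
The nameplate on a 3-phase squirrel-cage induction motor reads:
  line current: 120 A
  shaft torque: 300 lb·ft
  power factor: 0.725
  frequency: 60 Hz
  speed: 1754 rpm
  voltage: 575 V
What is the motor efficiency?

τ = 300 lb·ft × 1.356 = 406.8 N·m
ω = 2π × 1754/60 = 183.7 rad/s; P_out = τω = 406.8 × 183.7 = 74729 W
P_in = √3·V_L·I_L·cosφ = 1.732 × 575 × 120 × 0.725 = 86643 W
η = P_out / P_in = 74729 / 86643 = 0.862 = 86.2%

86.2 %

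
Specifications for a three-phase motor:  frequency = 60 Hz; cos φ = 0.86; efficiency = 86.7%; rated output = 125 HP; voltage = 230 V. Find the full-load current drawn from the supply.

314 A

P_out = 125 × 746 = 93250 W
P_in = P_out / η = 93250 / 0.867 = 107555 W
I_L = P_in / (√3·V_L·cosφ) = 107555 / (1.732 × 230 × 0.86) = 314 A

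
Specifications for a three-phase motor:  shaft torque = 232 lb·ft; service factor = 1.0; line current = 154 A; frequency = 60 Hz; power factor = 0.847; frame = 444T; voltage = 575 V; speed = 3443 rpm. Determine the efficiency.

τ = 232 lb·ft × 1.356 = 314.6 N·m
ω = 2π × 3443/60 = 360.6 rad/s; P_out = τω = 314.6 × 360.6 = 113445 W
P_in = √3·V_L·I_L·cosφ = 1.732 × 575 × 154 × 0.847 = 129903 W
η = P_out / P_in = 113445 / 129903 = 0.873 = 87.3%

87.3 %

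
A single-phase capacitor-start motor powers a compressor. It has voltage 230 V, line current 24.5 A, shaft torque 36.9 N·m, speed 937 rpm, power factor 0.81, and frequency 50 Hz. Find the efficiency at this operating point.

79.3 %

ω = 2π × 937/60 = 98.12 rad/s; P_out = τω = 36.9 × 98.12 = 3621 W
P_in = V·I·cosφ = 230 × 24.5 × 0.81 = 4564 W
η = P_out / P_in = 3621 / 4564 = 0.793 = 79.3%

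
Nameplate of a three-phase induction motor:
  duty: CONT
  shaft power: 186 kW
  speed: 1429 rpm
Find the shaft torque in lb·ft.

ω = 2π × 1429/60 = 149.6 rad/s
τ = P/ω = 186000/149.6 = 1243 N·m
In lb·ft: 1243/1.356 = 917 lb·ft

917 lb·ft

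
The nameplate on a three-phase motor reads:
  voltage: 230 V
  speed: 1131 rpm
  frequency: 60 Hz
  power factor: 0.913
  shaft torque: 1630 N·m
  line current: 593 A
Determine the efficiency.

ω = 2π × 1131/60 = 118.4 rad/s; P_out = τω = 1630 × 118.4 = 192992 W
P_in = √3·V_L·I_L·cosφ = 1.732 × 230 × 593 × 0.913 = 215676 W
η = P_out / P_in = 192992 / 215676 = 0.895 = 89.5%

89.5 %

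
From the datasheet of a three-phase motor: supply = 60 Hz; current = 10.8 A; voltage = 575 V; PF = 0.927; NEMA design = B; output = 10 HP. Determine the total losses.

P_in = √3·V·I·cosφ = 1.732×575×10.8×0.927 = 9971 W
P_out = 10×746 = 7460 W
Losses = P_in − P_out = 9971 − 7460 = 2511 W

2510 W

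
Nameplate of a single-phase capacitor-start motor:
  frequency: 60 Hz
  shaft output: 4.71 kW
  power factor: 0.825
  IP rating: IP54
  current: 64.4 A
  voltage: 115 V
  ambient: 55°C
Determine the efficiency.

77.1 %

P_out = 4.71 kW = 4710 W
P_in = V·I·cosφ = 115 × 64.4 × 0.825 = 6110 W
η = P_out / P_in = 4710 / 6110 = 0.771 = 77.1%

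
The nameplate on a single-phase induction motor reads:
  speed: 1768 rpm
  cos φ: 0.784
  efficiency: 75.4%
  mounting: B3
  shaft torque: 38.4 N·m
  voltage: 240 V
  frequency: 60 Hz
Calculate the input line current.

50.1 A

ω = 2π×1768/60 = 185.1 rad/s; P_out = τω = 38.4 × 185.1 = 7108 W
P_in = P_out / η = 7108 / 0.754 = 9427 W
I = P_in / (V·cosφ) = 9427 / (240 × 0.784) = 50.1 A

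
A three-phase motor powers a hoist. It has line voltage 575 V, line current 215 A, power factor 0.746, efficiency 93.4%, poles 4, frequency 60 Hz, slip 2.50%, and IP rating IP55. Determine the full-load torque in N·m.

P_in = √3·V·I·cosφ = 1.732 × 575 × 215 × 0.746 = 159732 W
P_out = η·P_in = 0.934 × 159732 = 149190 W
n_s = 120×60/4 = 1800 rpm; n = 1800×(1−0.025) = 1755 rpm
ω = 2π×1755/60 = 183.8 rad/s
τ = P_out/ω = 149190/183.8 = 812 N·m

812 N·m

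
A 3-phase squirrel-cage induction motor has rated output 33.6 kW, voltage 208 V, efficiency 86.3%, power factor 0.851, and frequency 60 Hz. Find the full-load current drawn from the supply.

127 A

P_out = 33.6 kW = 33600 W
P_in = P_out / η = 33600 / 0.863 = 38934 W
I_L = P_in / (√3·V_L·cosφ) = 38934 / (1.732 × 208 × 0.851) = 127 A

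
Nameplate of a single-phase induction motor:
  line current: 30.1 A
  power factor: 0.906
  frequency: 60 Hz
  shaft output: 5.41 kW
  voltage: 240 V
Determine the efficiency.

82.7 %

P_out = 5.41 kW = 5410 W
P_in = V·I·cosφ = 240 × 30.1 × 0.906 = 6545 W
η = P_out / P_in = 5410 / 6545 = 0.827 = 82.7%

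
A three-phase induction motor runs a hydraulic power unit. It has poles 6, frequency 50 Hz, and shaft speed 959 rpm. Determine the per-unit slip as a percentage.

n_s = 120f/p = 120×50/6 = 1000 rpm
s = (n_s − n)/n_s = (1000 − 959)/1000 = 0.0410

4.1 %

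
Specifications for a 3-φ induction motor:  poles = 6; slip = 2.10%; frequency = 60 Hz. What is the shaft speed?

n_s = 120f/p = 120×60/6 = 1200 rpm
n = n_s(1 − s) = 1200 × (1 − 0.021) = 1175 rpm

1175 rpm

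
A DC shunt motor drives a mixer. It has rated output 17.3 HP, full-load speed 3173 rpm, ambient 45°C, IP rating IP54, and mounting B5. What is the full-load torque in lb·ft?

28.6 lb·ft

P_out = 17.3 × 746 = 12906 W
ω = 2π × 3173/60 = 332.3 rad/s
τ = P_out/ω = 12906/332.3 = 38.84 N·m
In lb·ft: 38.84/1.356 = 28.6 lb·ft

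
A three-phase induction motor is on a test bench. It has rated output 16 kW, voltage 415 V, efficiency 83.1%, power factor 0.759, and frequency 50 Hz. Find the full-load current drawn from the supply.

P_out = 16 kW = 16000 W
P_in = P_out / η = 16000 / 0.831 = 19254 W
I_L = P_in / (√3·V_L·cosφ) = 19254 / (1.732 × 415 × 0.759) = 35.3 A

35.3 A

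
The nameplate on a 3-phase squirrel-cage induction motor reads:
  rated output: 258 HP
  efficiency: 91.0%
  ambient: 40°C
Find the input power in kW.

P_out = 258 × 746 = 192468 W
P_in = P_out/η = 192468/0.91 = 211503 W = 212 kW

212 kW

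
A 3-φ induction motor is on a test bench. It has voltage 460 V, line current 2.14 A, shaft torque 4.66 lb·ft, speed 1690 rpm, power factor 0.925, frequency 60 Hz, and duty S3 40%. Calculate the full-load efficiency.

τ = 4.66 lb·ft × 1.356 = 6.319 N·m
ω = 2π × 1690/60 = 177 rad/s; P_out = τω = 6.319 × 177 = 1118 W
P_in = √3·V_L·I_L·cosφ = 1.732 × 460 × 2.14 × 0.925 = 1577 W
η = P_out / P_in = 1118 / 1577 = 0.709 = 70.9%

70.9 %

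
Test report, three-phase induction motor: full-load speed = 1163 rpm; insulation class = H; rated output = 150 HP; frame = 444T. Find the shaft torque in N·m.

P_out = 150 × 746 = 111900 W
ω = 2π × 1163/60 = 121.8 rad/s
τ = P_out/ω = 111900/121.8 = 919 N·m

919 N·m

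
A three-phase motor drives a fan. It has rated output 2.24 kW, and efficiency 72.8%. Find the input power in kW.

P_out = 2240 W
P_in = P_out/η = 2240/0.728 = 3077 W = 3.08 kW

3.08 kW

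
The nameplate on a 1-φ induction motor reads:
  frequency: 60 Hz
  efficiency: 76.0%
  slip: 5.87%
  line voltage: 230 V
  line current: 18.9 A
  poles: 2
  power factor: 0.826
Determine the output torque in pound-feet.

5.67 lb·ft

P_in = V·I·cosφ = 230 × 18.9 × 0.826 = 3591 W
P_out = η·P_in = 0.76 × 3591 = 2729 W
n_s = 120×60/2 = 3600 rpm; n = 3600×(1−0.0587) = 3389 rpm
ω = 2π×3389/60 = 354.9 rad/s
τ = P_out/ω = 2729/354.9 = 7.689 N·m
In lb·ft: 7.689/1.356 = 5.67 lb·ft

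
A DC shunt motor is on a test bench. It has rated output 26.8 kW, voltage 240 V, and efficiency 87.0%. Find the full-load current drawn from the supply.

P_out = 26.8 kW = 26800 W
P_in = P_out / η = 26800 / 0.870 = 30805 W
I = P_in / V = 30805 / 240 = 128 A

128 A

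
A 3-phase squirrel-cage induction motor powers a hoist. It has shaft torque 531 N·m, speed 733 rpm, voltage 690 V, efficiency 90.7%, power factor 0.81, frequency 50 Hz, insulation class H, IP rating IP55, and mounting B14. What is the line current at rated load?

46.4 A

ω = 2π×733/60 = 76.76 rad/s; P_out = τω = 531 × 76.76 = 40760 W
P_in = P_out / η = 40760 / 0.907 = 44939 W
I_L = P_in / (√3·V_L·cosφ) = 44939 / (1.732 × 690 × 0.81) = 46.4 A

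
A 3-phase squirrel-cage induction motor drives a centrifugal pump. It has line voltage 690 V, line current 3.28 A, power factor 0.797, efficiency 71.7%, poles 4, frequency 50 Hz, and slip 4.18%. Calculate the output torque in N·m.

P_in = √3·V·I·cosφ = 1.732 × 690 × 3.28 × 0.797 = 3124 W
P_out = η·P_in = 0.717 × 3124 = 2240 W
n_s = 120×50/4 = 1500 rpm; n = 1500×(1−0.0418) = 1437 rpm
ω = 2π×1437/60 = 150.5 rad/s
τ = P_out/ω = 2240/150.5 = 14.9 N·m

14.9 N·m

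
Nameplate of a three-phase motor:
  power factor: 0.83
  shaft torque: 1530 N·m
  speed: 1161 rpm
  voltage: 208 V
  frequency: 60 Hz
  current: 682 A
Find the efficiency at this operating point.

ω = 2π × 1161/60 = 121.6 rad/s; P_out = τω = 1530 × 121.6 = 186048 W
P_in = √3·V_L·I_L·cosφ = 1.732 × 208 × 682 × 0.83 = 203927 W
η = P_out / P_in = 186048 / 203927 = 0.912 = 91.2%

91.2 %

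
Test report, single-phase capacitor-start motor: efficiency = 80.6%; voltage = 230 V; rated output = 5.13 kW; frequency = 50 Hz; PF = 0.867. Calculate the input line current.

31.9 A

P_out = 5.13 kW = 5130 W
P_in = P_out / η = 5130 / 0.806 = 6365 W
I = P_in / (V·cosφ) = 6365 / (230 × 0.867) = 31.9 A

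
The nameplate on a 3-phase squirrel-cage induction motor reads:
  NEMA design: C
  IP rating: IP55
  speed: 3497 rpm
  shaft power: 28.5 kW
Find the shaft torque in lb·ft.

ω = 2π × 3497/60 = 366.2 rad/s
τ = P/ω = 28500/366.2 = 77.83 N·m
In lb·ft: 77.83/1.356 = 57.4 lb·ft

57.4 lb·ft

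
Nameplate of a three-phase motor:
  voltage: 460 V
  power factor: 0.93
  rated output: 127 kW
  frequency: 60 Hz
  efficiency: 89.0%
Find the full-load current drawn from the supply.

P_out = 127 kW = 127000 W
P_in = P_out / η = 127000 / 0.890 = 142697 W
I_L = P_in / (√3·V_L·cosφ) = 142697 / (1.732 × 460 × 0.93) = 193 A

193 A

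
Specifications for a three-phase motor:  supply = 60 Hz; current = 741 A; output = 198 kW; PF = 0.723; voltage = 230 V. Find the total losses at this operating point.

15400 W

P_in = √3·V·I·cosφ = 1.732×230×741×0.723 = 213419 W
P_out = 198000 W
Losses = P_in − P_out = 213419 − 198000 = 15419 W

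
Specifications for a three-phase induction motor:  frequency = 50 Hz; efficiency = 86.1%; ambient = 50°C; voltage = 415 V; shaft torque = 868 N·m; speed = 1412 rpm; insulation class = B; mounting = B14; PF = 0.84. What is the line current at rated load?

247 A

ω = 2π×1412/60 = 147.9 rad/s; P_out = τω = 868 × 147.9 = 128377 W
P_in = P_out / η = 128377 / 0.861 = 149102 W
I_L = P_in / (√3·V_L·cosφ) = 149102 / (1.732 × 415 × 0.84) = 247 A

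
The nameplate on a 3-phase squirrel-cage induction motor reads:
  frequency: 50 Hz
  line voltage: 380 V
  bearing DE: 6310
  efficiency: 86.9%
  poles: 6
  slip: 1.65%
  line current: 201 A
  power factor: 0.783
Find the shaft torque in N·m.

P_in = √3·V·I·cosφ = 1.732 × 380 × 201 × 0.783 = 103583 W
P_out = η·P_in = 0.869 × 103583 = 90014 W
n_s = 120×50/6 = 1000 rpm; n = 1000×(1−0.0165) = 984 rpm
ω = 2π×984/60 = 103 rad/s
τ = P_out/ω = 90014/103 = 874 N·m

874 N·m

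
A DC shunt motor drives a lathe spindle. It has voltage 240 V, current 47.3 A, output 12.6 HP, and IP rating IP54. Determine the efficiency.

P_out = 12.6 × 746 = 9400 W
P_in = V·I = 240 × 47.3 = 11352 W
η = P_out / P_in = 9400 / 11352 = 0.828 = 82.8%

82.8 %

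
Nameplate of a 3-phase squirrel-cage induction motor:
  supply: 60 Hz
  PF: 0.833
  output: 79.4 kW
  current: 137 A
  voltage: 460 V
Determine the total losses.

P_in = √3·V·I·cosφ = 1.732×460×137×0.833 = 90922 W
P_out = 79400 W
Losses = P_in − P_out = 90922 − 79400 = 11522 W

11.5 kW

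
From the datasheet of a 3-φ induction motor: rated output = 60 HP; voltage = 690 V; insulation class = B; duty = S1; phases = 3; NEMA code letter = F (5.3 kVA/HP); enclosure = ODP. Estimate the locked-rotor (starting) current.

266 A

S_LR = 5.3 × 60 = 318 kVA
I_LR = S_LR/(√3·V_L) = 318000/(1.732×690) = 266 A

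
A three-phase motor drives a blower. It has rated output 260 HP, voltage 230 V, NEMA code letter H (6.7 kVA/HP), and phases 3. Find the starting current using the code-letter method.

4370 A

S_LR = 6.7 × 260 = 1742 kVA
I_LR = S_LR/(√3·V_L) = 1742000/(1.732×230) = 4370 A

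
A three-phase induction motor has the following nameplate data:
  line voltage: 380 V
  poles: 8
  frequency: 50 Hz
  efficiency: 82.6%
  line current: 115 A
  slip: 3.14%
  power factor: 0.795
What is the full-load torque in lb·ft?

P_in = √3·V·I·cosφ = 1.732 × 380 × 115 × 0.795 = 60172 W
P_out = η·P_in = 0.826 × 60172 = 49702 W
n_s = 120×50/8 = 750 rpm; n = 750×(1−0.0314) = 726 rpm
ω = 2π×726/60 = 76.03 rad/s
τ = P_out/ω = 49702/76.03 = 653.7 N·m
In lb·ft: 653.7/1.356 = 482 lb·ft

482 lb·ft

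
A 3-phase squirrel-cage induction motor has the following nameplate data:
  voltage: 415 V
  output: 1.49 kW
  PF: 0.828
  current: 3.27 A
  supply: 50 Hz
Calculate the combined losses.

P_in = √3·V·I·cosφ = 1.732×415×3.27×0.828 = 1946 W
P_out = 1490 W
Losses = P_in − P_out = 1946 − 1490 = 456 W

456 W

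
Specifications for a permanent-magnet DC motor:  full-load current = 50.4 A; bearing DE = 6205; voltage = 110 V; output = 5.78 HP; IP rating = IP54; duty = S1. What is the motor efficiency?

77.8 %

P_out = 5.78 × 746 = 4312 W
P_in = V·I = 110 × 50.4 = 5544 W
η = P_out / P_in = 4312 / 5544 = 0.778 = 77.8%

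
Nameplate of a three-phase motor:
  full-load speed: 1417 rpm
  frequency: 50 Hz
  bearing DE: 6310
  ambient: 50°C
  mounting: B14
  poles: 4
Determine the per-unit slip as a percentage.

n_s = 120f/p = 120×50/4 = 1500 rpm
s = (n_s − n)/n_s = (1500 − 1417)/1500 = 0.0553

5.53 %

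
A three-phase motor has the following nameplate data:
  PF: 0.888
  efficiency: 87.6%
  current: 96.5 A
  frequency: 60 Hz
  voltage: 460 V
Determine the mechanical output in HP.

P_in = √3·V·I·cosφ = 1.732 × 460 × 96.5 × 0.888 = 68273 W
P_out = η·P_in = 0.876 × 68273 = 59807 W
= 59807/746 = 80.2 HP

80.2 HP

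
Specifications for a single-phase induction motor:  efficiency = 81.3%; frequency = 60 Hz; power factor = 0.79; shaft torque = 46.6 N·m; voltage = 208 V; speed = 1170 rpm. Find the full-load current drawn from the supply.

42.7 A

ω = 2π×1170/60 = 122.5 rad/s; P_out = τω = 46.6 × 122.5 = 5709 W
P_in = P_out / η = 5709 / 0.813 = 7022 W
I = P_in / (V·cosφ) = 7022 / (208 × 0.79) = 42.7 A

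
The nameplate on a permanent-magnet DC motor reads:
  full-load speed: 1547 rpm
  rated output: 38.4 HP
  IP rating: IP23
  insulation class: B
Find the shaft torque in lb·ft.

P_out = 38.4 × 746 = 28646 W
ω = 2π × 1547/60 = 162 rad/s
τ = P_out/ω = 28646/162 = 176.8 N·m
In lb·ft: 176.8/1.356 = 130 lb·ft

130 lb·ft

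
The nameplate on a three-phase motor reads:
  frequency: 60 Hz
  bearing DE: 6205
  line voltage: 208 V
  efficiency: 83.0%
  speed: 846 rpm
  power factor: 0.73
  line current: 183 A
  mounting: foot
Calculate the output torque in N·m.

451 N·m

P_in = √3·V·I·cosφ = 1.732 × 208 × 183 × 0.73 = 48127 W
P_out = η·P_in = 0.83 × 48127 = 39945 W
n = 846 rpm
ω = 2π×846/60 = 88.59 rad/s
τ = P_out/ω = 39945/88.59 = 451 N·m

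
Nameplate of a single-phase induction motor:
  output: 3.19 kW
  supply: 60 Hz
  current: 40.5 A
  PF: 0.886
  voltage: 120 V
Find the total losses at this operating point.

P_in = V·I·cosφ = 120×40.5×0.886 = 4306 W
P_out = 3190 W
Losses = P_in − P_out = 4306 − 3190 = 1116 W

1.12 kW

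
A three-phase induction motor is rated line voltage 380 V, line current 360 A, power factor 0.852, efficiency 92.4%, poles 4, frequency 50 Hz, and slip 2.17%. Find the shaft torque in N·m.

P_in = √3·V·I·cosφ = 1.732 × 380 × 360 × 0.852 = 201871 W
P_out = η·P_in = 0.924 × 201871 = 186529 W
n_s = 120×50/4 = 1500 rpm; n = 1500×(1−0.0217) = 1467 rpm
ω = 2π×1467/60 = 153.6 rad/s
τ = P_out/ω = 186529/153.6 = 1210 N·m

1210 N·m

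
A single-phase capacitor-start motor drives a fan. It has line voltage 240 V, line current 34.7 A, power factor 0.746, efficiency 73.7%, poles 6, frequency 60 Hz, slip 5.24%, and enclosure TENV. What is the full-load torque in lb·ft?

28.4 lb·ft

P_in = V·I·cosφ = 240 × 34.7 × 0.746 = 6213 W
P_out = η·P_in = 0.737 × 6213 = 4579 W
n_s = 120×60/6 = 1200 rpm; n = 1200×(1−0.0524) = 1137 rpm
ω = 2π×1137/60 = 119.1 rad/s
τ = P_out/ω = 4579/119.1 = 38.45 N·m
In lb·ft: 38.45/1.356 = 28.4 lb·ft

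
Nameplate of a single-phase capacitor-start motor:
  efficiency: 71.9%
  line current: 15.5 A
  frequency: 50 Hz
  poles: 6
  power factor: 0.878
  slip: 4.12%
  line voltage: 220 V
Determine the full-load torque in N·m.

21.4 N·m

P_in = V·I·cosφ = 220 × 15.5 × 0.878 = 2994 W
P_out = η·P_in = 0.719 × 2994 = 2153 W
n_s = 120×50/6 = 1000 rpm; n = 1000×(1−0.0412) = 959 rpm
ω = 2π×959/60 = 100.4 rad/s
τ = P_out/ω = 2153/100.4 = 21.4 N·m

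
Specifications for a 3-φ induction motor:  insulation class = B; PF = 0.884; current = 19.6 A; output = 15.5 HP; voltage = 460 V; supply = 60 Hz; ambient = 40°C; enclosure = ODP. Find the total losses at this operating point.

2240 W

P_in = √3·V·I·cosφ = 1.732×460×19.6×0.884 = 13804 W
P_out = 15.5×746 = 11563 W
Losses = P_in − P_out = 13804 − 11563 = 2241 W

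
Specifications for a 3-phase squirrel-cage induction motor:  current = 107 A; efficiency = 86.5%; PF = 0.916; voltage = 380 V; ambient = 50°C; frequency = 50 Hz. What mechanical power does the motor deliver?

P_in = √3·V·I·cosφ = 1.732 × 380 × 107 × 0.916 = 64508 W
P_out = η·P_in = 0.865 × 64508 = 55799 W

55.8 kW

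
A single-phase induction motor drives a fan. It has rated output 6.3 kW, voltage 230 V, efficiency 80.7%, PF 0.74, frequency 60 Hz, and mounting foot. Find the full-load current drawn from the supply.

45.9 A

P_out = 6.3 kW = 6300 W
P_in = P_out / η = 6300 / 0.807 = 7807 W
I = P_in / (V·cosφ) = 7807 / (230 × 0.74) = 45.9 A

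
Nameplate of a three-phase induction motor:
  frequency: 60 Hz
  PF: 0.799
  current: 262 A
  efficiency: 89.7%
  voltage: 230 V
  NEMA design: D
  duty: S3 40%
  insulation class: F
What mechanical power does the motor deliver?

74.8 kW

P_in = √3·V·I·cosφ = 1.732 × 230 × 262 × 0.799 = 83392 W
P_out = η·P_in = 0.897 × 83392 = 74803 W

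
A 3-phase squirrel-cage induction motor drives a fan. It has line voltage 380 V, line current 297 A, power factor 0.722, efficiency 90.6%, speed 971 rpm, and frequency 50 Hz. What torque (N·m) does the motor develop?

1260 N·m

P_in = √3·V·I·cosφ = 1.732 × 380 × 297 × 0.722 = 141132 W
P_out = η·P_in = 0.906 × 141132 = 127866 W
n = 971 rpm
ω = 2π×971/60 = 101.7 rad/s
τ = P_out/ω = 127866/101.7 = 1260 N·m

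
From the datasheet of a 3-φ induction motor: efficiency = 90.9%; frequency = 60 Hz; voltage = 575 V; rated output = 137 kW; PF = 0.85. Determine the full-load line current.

P_out = 137 kW = 137000 W
P_in = P_out / η = 137000 / 0.909 = 150715 W
I_L = P_in / (√3·V_L·cosφ) = 150715 / (1.732 × 575 × 0.85) = 178 A

178 A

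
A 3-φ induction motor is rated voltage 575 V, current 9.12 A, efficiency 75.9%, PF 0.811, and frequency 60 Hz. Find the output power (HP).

P_in = √3·V·I·cosφ = 1.732 × 575 × 9.12 × 0.811 = 7366 W
P_out = η·P_in = 0.759 × 7366 = 5591 W
= 5591/746 = 7.49 HP

7.49 HP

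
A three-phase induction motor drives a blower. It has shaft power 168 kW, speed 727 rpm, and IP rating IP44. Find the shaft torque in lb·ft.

ω = 2π × 727/60 = 76.13 rad/s
τ = P/ω = 168000/76.13 = 2207 N·m
In lb·ft: 2207/1.356 = 1630 lb·ft

1630 lb·ft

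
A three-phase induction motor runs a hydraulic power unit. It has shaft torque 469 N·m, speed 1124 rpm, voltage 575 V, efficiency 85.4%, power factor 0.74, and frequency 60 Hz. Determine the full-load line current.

87.7 A

ω = 2π×1124/60 = 117.7 rad/s; P_out = τω = 469 × 117.7 = 55201 W
P_in = P_out / η = 55201 / 0.854 = 64638 W
I_L = P_in / (√3·V_L·cosφ) = 64638 / (1.732 × 575 × 0.74) = 87.7 A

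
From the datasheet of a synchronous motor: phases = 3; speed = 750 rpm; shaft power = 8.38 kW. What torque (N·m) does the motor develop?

ω = 2π × 750/60 = 78.54 rad/s
τ = P/ω = 8380/78.54 = 107 N·m

107 N·m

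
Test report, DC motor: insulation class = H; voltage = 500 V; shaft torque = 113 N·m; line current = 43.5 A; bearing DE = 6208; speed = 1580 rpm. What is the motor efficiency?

ω = 2π × 1580/60 = 165.5 rad/s; P_out = τω = 113 × 165.5 = 18702 W
P_in = V·I = 500 × 43.5 = 21750 W
η = P_out / P_in = 18702 / 21750 = 0.860 = 86.0%

86.0 %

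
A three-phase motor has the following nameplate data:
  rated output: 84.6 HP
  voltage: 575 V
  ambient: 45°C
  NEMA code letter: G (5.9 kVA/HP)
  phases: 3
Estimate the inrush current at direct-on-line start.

501 A

S_LR = 5.9 × 84.6 = 499.14 kVA
I_LR = S_LR/(√3·V_L) = 499140/(1.732×575) = 501 A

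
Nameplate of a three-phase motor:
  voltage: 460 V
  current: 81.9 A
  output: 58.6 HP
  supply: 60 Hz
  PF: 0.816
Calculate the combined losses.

P_in = √3·V·I·cosφ = 1.732×460×81.9×0.816 = 53245 W
P_out = 58.6×746 = 43716 W
Losses = P_in − P_out = 53245 − 43716 = 9529 W

9.53 kW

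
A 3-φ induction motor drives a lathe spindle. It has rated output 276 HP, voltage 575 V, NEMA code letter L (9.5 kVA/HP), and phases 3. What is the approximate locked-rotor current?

2630 A

S_LR = 9.5 × 276 = 2622 kVA
I_LR = S_LR/(√3·V_L) = 2622000/(1.732×575) = 2630 A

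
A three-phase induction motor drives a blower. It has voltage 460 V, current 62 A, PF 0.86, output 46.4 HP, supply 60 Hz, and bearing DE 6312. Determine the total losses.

P_in = √3·V·I·cosφ = 1.732×460×62×0.86 = 42481 W
P_out = 46.4×746 = 34614 W
Losses = P_in − P_out = 42481 − 34614 = 7867 W

7870 W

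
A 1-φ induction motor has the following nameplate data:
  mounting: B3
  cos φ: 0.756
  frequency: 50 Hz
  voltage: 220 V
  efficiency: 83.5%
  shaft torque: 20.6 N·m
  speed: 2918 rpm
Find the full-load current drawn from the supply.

ω = 2π×2918/60 = 305.6 rad/s; P_out = τω = 20.6 × 305.6 = 6295 W
P_in = P_out / η = 6295 / 0.835 = 7539 W
I = P_in / (V·cosφ) = 7539 / (220 × 0.756) = 45.3 A

45.3 A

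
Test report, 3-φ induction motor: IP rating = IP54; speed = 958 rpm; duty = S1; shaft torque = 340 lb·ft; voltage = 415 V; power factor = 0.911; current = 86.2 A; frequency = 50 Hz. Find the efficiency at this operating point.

81.9 %

τ = 340 lb·ft × 1.356 = 461 N·m
ω = 2π × 958/60 = 100.3 rad/s; P_out = τω = 461 × 100.3 = 46238 W
P_in = √3·V_L·I_L·cosφ = 1.732 × 415 × 86.2 × 0.911 = 56444 W
η = P_out / P_in = 46238 / 56444 = 0.819 = 81.9%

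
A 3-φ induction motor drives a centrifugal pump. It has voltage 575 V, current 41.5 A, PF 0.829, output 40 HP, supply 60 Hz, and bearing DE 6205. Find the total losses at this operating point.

P_in = √3·V·I·cosφ = 1.732×575×41.5×0.829 = 34262 W
P_out = 40×746 = 29840 W
Losses = P_in − P_out = 34262 − 29840 = 4422 W

4420 W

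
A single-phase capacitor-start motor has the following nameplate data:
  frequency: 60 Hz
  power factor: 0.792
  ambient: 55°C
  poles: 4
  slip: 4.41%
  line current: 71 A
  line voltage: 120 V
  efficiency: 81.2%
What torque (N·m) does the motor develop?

30.4 N·m

P_in = V·I·cosφ = 120 × 71 × 0.792 = 6748 W
P_out = η·P_in = 0.812 × 6748 = 5479 W
n_s = 120×60/4 = 1800 rpm; n = 1800×(1−0.0441) = 1721 rpm
ω = 2π×1721/60 = 180.2 rad/s
τ = P_out/ω = 5479/180.2 = 30.4 N·m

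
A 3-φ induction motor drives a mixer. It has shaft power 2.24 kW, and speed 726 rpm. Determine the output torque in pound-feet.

21.7 lb·ft

ω = 2π × 726/60 = 76.03 rad/s
τ = P/ω = 2240/76.03 = 29.46 N·m
In lb·ft: 29.46/1.356 = 21.7 lb·ft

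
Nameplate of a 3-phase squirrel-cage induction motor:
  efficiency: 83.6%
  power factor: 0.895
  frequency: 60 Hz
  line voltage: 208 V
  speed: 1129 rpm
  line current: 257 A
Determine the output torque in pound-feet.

432 lb·ft

P_in = √3·V·I·cosφ = 1.732 × 208 × 257 × 0.895 = 82864 W
P_out = η·P_in = 0.836 × 82864 = 69274 W
n = 1129 rpm
ω = 2π×1129/60 = 118.2 rad/s
τ = P_out/ω = 69274/118.2 = 586.1 N·m
In lb·ft: 586.1/1.356 = 432 lb·ft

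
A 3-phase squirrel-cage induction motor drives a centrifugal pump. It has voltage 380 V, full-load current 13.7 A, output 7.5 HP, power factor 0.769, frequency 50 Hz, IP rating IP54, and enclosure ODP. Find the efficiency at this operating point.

80.7 %

P_out = 7.5 × 746 = 5595 W
P_in = √3·V_L·I_L·cosφ = 1.732 × 380 × 13.7 × 0.769 = 6934 W
η = P_out / P_in = 5595 / 6934 = 0.807 = 80.7%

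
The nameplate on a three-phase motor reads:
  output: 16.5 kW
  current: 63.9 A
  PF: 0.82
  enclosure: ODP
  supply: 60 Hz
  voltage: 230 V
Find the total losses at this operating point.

4.37 kW

P_in = √3·V·I·cosφ = 1.732×230×63.9×0.82 = 20873 W
P_out = 16500 W
Losses = P_in − P_out = 20873 − 16500 = 4373 W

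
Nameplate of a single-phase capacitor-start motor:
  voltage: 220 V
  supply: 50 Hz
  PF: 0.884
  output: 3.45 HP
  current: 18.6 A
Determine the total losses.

1040 W

P_in = V·I·cosφ = 220×18.6×0.884 = 3617 W
P_out = 3.45×746 = 2574 W
Losses = P_in − P_out = 3617 − 2574 = 1043 W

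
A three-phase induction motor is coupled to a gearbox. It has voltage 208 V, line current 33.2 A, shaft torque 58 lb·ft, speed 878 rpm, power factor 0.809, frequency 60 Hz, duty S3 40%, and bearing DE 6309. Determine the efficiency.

74.7 %

τ = 58 lb·ft × 1.356 = 78.65 N·m
ω = 2π × 878/60 = 91.94 rad/s; P_out = τω = 78.65 × 91.94 = 7231 W
P_in = √3·V_L·I_L·cosφ = 1.732 × 208 × 33.2 × 0.809 = 9676 W
η = P_out / P_in = 7231 / 9676 = 0.747 = 74.7%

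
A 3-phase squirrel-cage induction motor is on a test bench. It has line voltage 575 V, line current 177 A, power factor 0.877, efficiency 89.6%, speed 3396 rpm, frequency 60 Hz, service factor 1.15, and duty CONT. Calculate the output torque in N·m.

P_in = √3·V·I·cosφ = 1.732 × 575 × 177 × 0.877 = 154593 W
P_out = η·P_in = 0.896 × 154593 = 138515 W
n = 3396 rpm
ω = 2π×3396/60 = 355.6 rad/s
τ = P_out/ω = 138515/355.6 = 390 N·m

390 N·m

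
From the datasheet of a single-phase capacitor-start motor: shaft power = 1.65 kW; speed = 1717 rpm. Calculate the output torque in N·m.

ω = 2π × 1717/60 = 179.8 rad/s
τ = P/ω = 1650/179.8 = 9.18 N·m

9.18 N·m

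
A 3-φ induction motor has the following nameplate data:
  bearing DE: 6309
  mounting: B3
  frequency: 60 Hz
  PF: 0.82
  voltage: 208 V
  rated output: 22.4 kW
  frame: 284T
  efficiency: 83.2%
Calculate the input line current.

91.1 A

P_out = 22.4 kW = 22400 W
P_in = P_out / η = 22400 / 0.832 = 26923 W
I_L = P_in / (√3·V_L·cosφ) = 26923 / (1.732 × 208 × 0.82) = 91.1 A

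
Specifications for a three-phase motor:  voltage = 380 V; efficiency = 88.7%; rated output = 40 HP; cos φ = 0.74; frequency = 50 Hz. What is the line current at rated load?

69.1 A

P_out = 40 × 746 = 29840 W
P_in = P_out / η = 29840 / 0.887 = 33641 W
I_L = P_in / (√3·V_L·cosφ) = 33641 / (1.732 × 380 × 0.74) = 69.1 A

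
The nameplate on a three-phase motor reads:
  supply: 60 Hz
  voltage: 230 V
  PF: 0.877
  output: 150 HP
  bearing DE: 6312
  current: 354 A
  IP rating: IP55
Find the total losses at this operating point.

P_in = √3·V·I·cosφ = 1.732×230×354×0.877 = 123674 W
P_out = 150×746 = 111900 W
Losses = P_in − P_out = 123674 − 111900 = 11774 W

11.8 kW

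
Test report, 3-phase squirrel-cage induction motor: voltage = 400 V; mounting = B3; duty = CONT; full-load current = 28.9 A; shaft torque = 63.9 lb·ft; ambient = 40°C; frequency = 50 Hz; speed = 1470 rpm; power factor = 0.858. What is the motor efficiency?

τ = 63.9 lb·ft × 1.356 = 86.65 N·m
ω = 2π × 1470/60 = 153.9 rad/s; P_out = τω = 86.65 × 153.9 = 13335 W
P_in = √3·V_L·I_L·cosφ = 1.732 × 400 × 28.9 × 0.858 = 17179 W
η = P_out / P_in = 13335 / 17179 = 0.776 = 77.6%

77.6 %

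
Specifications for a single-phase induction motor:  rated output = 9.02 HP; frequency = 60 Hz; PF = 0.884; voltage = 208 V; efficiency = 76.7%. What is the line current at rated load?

P_out = 9.02 × 746 = 6729 W
P_in = P_out / η = 6729 / 0.767 = 8773 W
I = P_in / (V·cosφ) = 8773 / (208 × 0.884) = 47.7 A

47.7 A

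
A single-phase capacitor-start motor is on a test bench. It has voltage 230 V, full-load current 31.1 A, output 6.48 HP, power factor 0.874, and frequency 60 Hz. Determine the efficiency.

P_out = 6.48 × 746 = 4834 W
P_in = V·I·cosφ = 230 × 31.1 × 0.874 = 6252 W
η = P_out / P_in = 4834 / 6252 = 0.773 = 77.3%

77.3 %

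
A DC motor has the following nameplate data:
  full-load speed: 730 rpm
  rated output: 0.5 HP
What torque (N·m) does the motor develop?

4.88 N·m

P_out = 0.5 × 746 = 373 W
ω = 2π × 730/60 = 76.45 rad/s
τ = P_out/ω = 373/76.45 = 4.88 N·m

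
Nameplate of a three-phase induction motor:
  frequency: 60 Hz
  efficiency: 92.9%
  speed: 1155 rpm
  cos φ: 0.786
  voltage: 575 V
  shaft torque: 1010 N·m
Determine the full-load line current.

168 A

ω = 2π×1155/60 = 121 rad/s; P_out = τω = 1010 × 121 = 122210 W
P_in = P_out / η = 122210 / 0.929 = 131550 W
I_L = P_in / (√3·V_L·cosφ) = 131550 / (1.732 × 575 × 0.786) = 168 A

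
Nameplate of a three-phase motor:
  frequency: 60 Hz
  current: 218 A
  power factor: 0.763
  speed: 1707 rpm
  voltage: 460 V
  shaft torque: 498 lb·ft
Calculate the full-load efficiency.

τ = 498 lb·ft × 1.356 = 675.3 N·m
ω = 2π × 1707/60 = 178.8 rad/s; P_out = τω = 675.3 × 178.8 = 120744 W
P_in = √3·V_L·I_L·cosφ = 1.732 × 460 × 218 × 0.763 = 132522 W
η = P_out / P_in = 120744 / 132522 = 0.911 = 91.1%

91.1 %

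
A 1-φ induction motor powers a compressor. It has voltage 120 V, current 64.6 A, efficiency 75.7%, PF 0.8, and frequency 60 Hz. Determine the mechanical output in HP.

P_in = V·I·cosφ = 120 × 64.6 × 0.8 = 6202 W
P_out = η·P_in = 0.757 × 6202 = 4695 W
= 4695/746 = 6.29 HP

6.29 HP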